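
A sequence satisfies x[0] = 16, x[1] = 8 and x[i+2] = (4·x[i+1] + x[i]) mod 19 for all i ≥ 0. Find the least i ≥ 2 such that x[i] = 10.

2

x[0] = 16, x[1] = 8, x[2] = 10, x[3] = 10, x[4] = 12, x[5] = 1, x[6] = 16, x[7] = 8.
Since (x[6], x[7]) = (x[0], x[1]) = (16, 8) (two consecutive terms determine the rest), the sequence is periodic with period 6.
The value 10 first appears (with i ≥ 2) at x[2].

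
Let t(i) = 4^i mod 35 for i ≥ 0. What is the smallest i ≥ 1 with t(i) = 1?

t(0) = 1,  t(1) = 4,  t(2) = 16,  t(3) = 29,  t(4) = 11,  t(5) = 9,  t(6) = 1.
Since t(6) = t(0) = 1, the sequence is periodic with period 6.
The value 1 next appears (with i ≥ 1) at t(6).

6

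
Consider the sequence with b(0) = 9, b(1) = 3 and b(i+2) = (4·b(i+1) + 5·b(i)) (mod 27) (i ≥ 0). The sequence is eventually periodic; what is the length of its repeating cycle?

18

Computing terms: b(0) = 9, b(1) = 3, b(2) = 3, b(3) = 0, b(4) = 15, b(5) = 6, b(6) = 18, b(7) = 21, b(8) = 12, b(9) = 18, b(10) = 24, b(11) = 24, b(12) = 0, b(13) = 12, b(14) = 21, b(15) = 9, b(16) = 6, b(17) = 15, b(18) = 9, b(19) = 3.
The sequence repeats with period 18.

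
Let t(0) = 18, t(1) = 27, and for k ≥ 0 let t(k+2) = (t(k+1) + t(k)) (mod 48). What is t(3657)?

0

Computing terms: t(0) = 18,  t(1) = 27,  t(2) = 45,  t(3) = 24,  t(4) = 21,  t(5) = 45,  t(6) = 18,  t(7) = 15,  t(8) = 33,  t(9) = 0,  t(10) = 33,  t(11) = 33,  t(12) = 18,  t(13) = 3,  t(14) = 21,  t(15) = 24,  t(16) = 45,  t(17) = 21,  t(18) = 18,  t(19) = 39,  t(20) = 9,  t(21) = 0,  t(22) = 9,  t(23) = 9,  t(24) = 18,  t(25) = 27.
Since (t(24), t(25)) = (t(0), t(1)) = (18, 27) (two consecutive terms determine the rest), the sequence is periodic with period 24.
(3657 - 0) mod 24 = 9, so t(3657) = t(9) = 0.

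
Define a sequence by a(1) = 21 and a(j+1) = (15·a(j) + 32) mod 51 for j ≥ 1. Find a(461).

23

We have a(1) = 21,  a(2) = 41,  a(3) = 35,  a(4) = 47,  a(5) = 23,  a(6) = 20,  a(7) = 26,  a(8) = 14,  a(9) = 38,  a(10) = 41.
Since a(10) = a(2) = 41, the sequence is eventually periodic: after a pre-period of length 1 it cycles with period 8.
For j ≥ 2, a(j) depends only on (j - 2) mod 8. (461 - 2) mod 8 = 3, so a(461) = a(5) = 23.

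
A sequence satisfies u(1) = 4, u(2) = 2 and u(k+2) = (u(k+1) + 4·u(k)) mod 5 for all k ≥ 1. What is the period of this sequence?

Listing terms: u(1) = 4,  u(2) = 2,  u(3) = 3,  u(4) = 1,  u(5) = 3,  u(6) = 2,  u(7) = 4,  u(8) = 2.
The sequence repeats with period 6.

6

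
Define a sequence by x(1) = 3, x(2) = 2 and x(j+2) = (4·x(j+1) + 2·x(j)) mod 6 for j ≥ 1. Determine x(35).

Listing terms: x(1) = 3,  x(2) = 2,  x(3) = 2,  x(4) = 0,  x(5) = 4,  x(6) = 4,  x(7) = 0,  x(8) = 2,  x(9) = 2.
Since (x(8), x(9)) = (x(2), x(3)) = (2, 2) (two consecutive terms determine the rest), the sequence is eventually periodic: after a pre-period of length 1 it cycles with period 6.
For j ≥ 2, x(j) depends only on (j - 2) mod 6. (35 - 2) mod 6 = 3, so x(35) = x(5) = 4.

4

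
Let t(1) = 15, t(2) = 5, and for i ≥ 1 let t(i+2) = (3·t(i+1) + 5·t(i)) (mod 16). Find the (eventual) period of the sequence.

24

Computing terms: t(1) = 15,  t(2) = 5,  t(3) = 10,  t(4) = 7,  t(5) = 7,  t(6) = 8,  t(7) = 11,  t(8) = 9,  t(9) = 2,  t(10) = 3,  t(11) = 3,  t(12) = 8,  t(13) = 7,  t(14) = 13,  t(15) = 10,  t(16) = 15,  t(17) = 15,  t(18) = 8,  t(19) = 3,  t(20) = 1,  t(21) = 2,  t(22) = 11,  t(23) = 11,  t(24) = 8,  t(25) = 15,  t(26) = 5.
Since (t(25), t(26)) = (t(1), t(2)) = (15, 5) (two consecutive terms determine the rest), the sequence is periodic with period 24.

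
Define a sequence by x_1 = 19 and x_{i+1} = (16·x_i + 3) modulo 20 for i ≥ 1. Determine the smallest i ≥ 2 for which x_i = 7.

2

x_1 = 19; x_2 = 7; x_3 = 15; x_4 = 3; x_5 = 11; x_6 = 19.
The sequence repeats with period 5.
The value 7 first appears (with i ≥ 2) at x_2.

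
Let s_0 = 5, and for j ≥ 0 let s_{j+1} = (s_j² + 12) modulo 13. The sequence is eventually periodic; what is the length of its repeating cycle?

We have s_0 = 5, s_1 = 11, s_2 = 3, s_3 = 8, s_4 = 11.
Since s_4 = s_1 = 11, the sequence is eventually periodic: after a pre-period of length 1 it cycles with period 3.

3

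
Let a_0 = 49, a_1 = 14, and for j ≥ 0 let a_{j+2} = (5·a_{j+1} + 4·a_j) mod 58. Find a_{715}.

a_0 = 49,  a_1 = 14,  a_2 = 34,  a_3 = 52,  a_4 = 48,  a_5 = 42,  a_6 = 54,  a_7 = 32,  a_8 = 28,  a_9 = 36,  a_{10} = 2,  a_{11} = 38,  a_{12} = 24,  a_{13} = 40,  a_{14} = 6,  a_{15} = 16,  a_{16} = 46,  a_{17} = 4,  a_{18} = 30,  a_{19} = 50,  a_{20} = 22,  a_{21} = 20,  a_{22} = 14,  a_{23} = 34.
Since (a_{22}, a_{23}) = (a_1, a_2) = (14, 34) (two consecutive terms determine the rest), the sequence is eventually periodic: after a pre-period of length 1 it cycles with period 21.
For j ≥ 1, a_j depends only on (j - 1) mod 21. (715 - 1) mod 21 = 0, so a_{715} = a_1 = 14.

14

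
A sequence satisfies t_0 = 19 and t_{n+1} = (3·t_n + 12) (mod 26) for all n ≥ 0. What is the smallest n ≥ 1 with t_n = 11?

Listing terms: t_0 = 19, t_1 = 17, t_2 = 11, t_3 = 19.
Since t_3 = t_0 = 19, the sequence is periodic with period 3.
The value 11 first appears (with n ≥ 1) at t_2.

2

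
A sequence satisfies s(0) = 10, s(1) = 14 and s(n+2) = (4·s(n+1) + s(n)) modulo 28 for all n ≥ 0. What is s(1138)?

10

s(0) = 10,  s(1) = 14,  s(2) = 10,  s(3) = 26,  s(4) = 2,  s(5) = 6,  s(6) = 26,  s(7) = 26,  s(8) = 18,  s(9) = 14,  s(10) = 18,  s(11) = 2,  s(12) = 26,  s(13) = 22,  s(14) = 2,  s(15) = 2,  s(16) = 10,  s(17) = 14.
The sequence repeats with period 16.
(1138 - 0) mod 16 = 2, so s(1138) = s(2) = 10.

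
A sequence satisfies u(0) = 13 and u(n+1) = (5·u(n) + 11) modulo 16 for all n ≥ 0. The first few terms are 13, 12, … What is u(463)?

10

Listing terms: u(0) = 13,  u(1) = 12,  u(2) = 7,  u(3) = 14,  u(4) = 1,  u(5) = 0,  u(6) = 11,  u(7) = 2,  u(8) = 5,  u(9) = 4,  u(10) = 15,  u(11) = 6,  u(12) = 9,  u(13) = 8,  u(14) = 3,  u(15) = 10,  u(16) = 13.
The sequence repeats with period 16.
So u(463) = u(0 + ((463-0) mod 16)) = u(15) = 10.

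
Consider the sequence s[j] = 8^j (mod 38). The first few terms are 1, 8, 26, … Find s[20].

Computing terms: s[0] = 1; s[1] = 8; s[2] = 26; s[3] = 18; s[4] = 30; s[5] = 12; s[6] = 20; s[7] = 8.
Since s[7] = s[1] = 8, the sequence is eventually periodic: after a pre-period of length 1 it cycles with period 6.
For j ≥ 1, s[j] depends only on (j - 1) mod 6. (20 - 1) mod 6 = 1, so s[20] = s[2] = 26.

26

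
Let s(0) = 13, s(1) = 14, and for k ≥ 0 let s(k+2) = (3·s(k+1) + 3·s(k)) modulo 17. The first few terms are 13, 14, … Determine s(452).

10

We have s(0) = 13,  s(1) = 14,  s(2) = 13,  s(3) = 13,  s(4) = 10,  s(5) = 1,  s(6) = 16,  s(7) = 0,  s(8) = 14,  s(9) = 8,  s(10) = 15,  s(11) = 1,  s(12) = 14,  s(13) = 11,  s(14) = 7,  s(15) = 3,  s(16) = 13,  s(17) = 14.
Since (s(16), s(17)) = (s(0), s(1)) = (13, 14) (two consecutive terms determine the rest), the sequence is periodic with period 16.
So s(452) = s(0 + ((452-0) mod 16)) = s(4) = 10.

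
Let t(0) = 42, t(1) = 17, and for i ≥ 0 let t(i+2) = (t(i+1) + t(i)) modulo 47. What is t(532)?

Computing terms: t(0) = 42,  t(1) = 17,  t(2) = 12,  t(3) = 29,  t(4) = 41,  t(5) = 23,  t(6) = 17,  t(7) = 40,  t(8) = 10,  t(9) = 3,  t(10) = 13,  t(11) = 16,  t(12) = 29,  t(13) = 45,  t(14) = 27,  t(15) = 25,  t(16) = 5,  t(17) = 30,  t(18) = 35,  t(19) = 18,  t(20) = 6,  t(21) = 24,  t(22) = 30,  t(23) = 7,  t(24) = 37,  t(25) = 44,  t(26) = 34,  t(27) = 31,  t(28) = 18,  t(29) = 2,  t(30) = 20,  t(31) = 22,  t(32) = 42,  t(33) = 17.
The sequence repeats with period 32.
So t(532) = t(0 + ((532-0) mod 32)) = t(20) = 6.

6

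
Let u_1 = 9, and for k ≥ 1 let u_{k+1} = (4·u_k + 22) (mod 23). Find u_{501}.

We have u_1 = 9, u_2 = 12, u_3 = 1, u_4 = 3, u_5 = 11, u_6 = 20, u_7 = 10, u_8 = 16, u_9 = 17, u_{10} = 21, u_{11} = 14, u_{12} = 9.
Since u_{12} = u_1 = 9, the sequence is periodic with period 11.
So u_{501} = u_{1 + ((501-1) mod 11)} = u_6 = 20.

20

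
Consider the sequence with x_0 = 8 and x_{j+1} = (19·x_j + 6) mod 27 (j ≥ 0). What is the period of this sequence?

9

We have x_0 = 8; x_1 = 23; x_2 = 11; x_3 = 26; x_4 = 14; x_5 = 2; x_6 = 17; x_7 = 5; x_8 = 20; x_9 = 8.
Since x_9 = x_0 = 8, the sequence is periodic with period 9.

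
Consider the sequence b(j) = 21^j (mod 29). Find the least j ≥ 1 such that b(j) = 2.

5

We have b(0) = 1,  b(1) = 21,  b(2) = 6,  b(3) = 10,  b(4) = 7,  b(5) = 2,  b(6) = 13,  b(7) = 12,  b(8) = 20,  b(9) = 14,  b(10) = 4,  b(11) = 26,  b(12) = 24,  b(13) = 11,  b(14) = 28,  b(15) = 8,  b(16) = 23,  b(17) = 19,  b(18) = 22,  b(19) = 27,  b(20) = 16,  b(21) = 17,  b(22) = 9,  b(23) = 15,  b(24) = 25,  b(25) = 3,  b(26) = 5,  b(27) = 18,  b(28) = 1.
Since b(28) = b(0) = 1, the sequence is periodic with period 28.
The value 2 first appears (with j ≥ 1) at b(5).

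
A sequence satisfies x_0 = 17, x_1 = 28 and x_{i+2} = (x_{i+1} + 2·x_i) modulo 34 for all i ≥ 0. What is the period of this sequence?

x_0 = 17, x_1 = 28, x_2 = 28, x_3 = 16, x_4 = 4, x_5 = 2, x_6 = 10, x_7 = 14, x_8 = 0, x_9 = 28, x_{10} = 28.
Since (x_9, x_{10}) = (x_1, x_2) = (28, 28) (two consecutive terms determine the rest), the sequence is eventually periodic: after a pre-period of length 1 it cycles with period 8.

8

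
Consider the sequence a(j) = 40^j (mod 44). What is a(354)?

a(0) = 1,  a(1) = 40,  a(2) = 16,  a(3) = 24,  a(4) = 36,  a(5) = 32,  a(6) = 4,  a(7) = 28,  a(8) = 20,  a(9) = 8,  a(10) = 12,  a(11) = 40.
Since a(11) = a(1) = 40, the sequence is eventually periodic: after a pre-period of length 1 it cycles with period 10.
For j ≥ 1, a(j) depends only on (j - 1) mod 10. (354 - 1) mod 10 = 3, so a(354) = a(4) = 36.

36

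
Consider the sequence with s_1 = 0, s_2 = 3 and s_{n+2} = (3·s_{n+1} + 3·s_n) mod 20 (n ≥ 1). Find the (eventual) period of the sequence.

Computing terms: s_1 = 0,  s_2 = 3,  s_3 = 9,  s_4 = 16,  s_5 = 15,  s_6 = 13,  s_7 = 4,  s_8 = 11,  s_9 = 5,  s_{10} = 8,  s_{11} = 19,  s_{12} = 1,  s_{13} = 0,  s_{14} = 3.
The sequence repeats with period 12.

12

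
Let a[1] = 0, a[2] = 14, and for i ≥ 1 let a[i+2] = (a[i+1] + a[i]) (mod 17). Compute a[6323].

9

Listing terms: a[1] = 0,  a[2] = 14,  a[3] = 14,  a[4] = 11,  a[5] = 8,  a[6] = 2,  a[7] = 10,  a[8] = 12,  a[9] = 5,  a[10] = 0,  a[11] = 5,  a[12] = 5,  a[13] = 10,  a[14] = 15,  a[15] = 8,  a[16] = 6,  a[17] = 14,  a[18] = 3,  a[19] = 0,  a[20] = 3,  a[21] = 3,  a[22] = 6,  a[23] = 9,  a[24] = 15,  a[25] = 7,  a[26] = 5,  a[27] = 12,  a[28] = 0,  a[29] = 12,  a[30] = 12,  a[31] = 7,  a[32] = 2,  a[33] = 9,  a[34] = 11,  a[35] = 3,  a[36] = 14,  a[37] = 0,  a[38] = 14.
Since (a[37], a[38]) = (a[1], a[2]) = (0, 14) (two consecutive terms determine the rest), the sequence is periodic with period 36.
(6323 - 1) mod 36 = 22, so a[6323] = a[23] = 9.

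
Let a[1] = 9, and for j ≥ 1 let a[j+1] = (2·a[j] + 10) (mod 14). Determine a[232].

2

Listing terms: a[1] = 9,  a[2] = 0,  a[3] = 10,  a[4] = 2,  a[5] = 0.
Since a[5] = a[2] = 0, the sequence is eventually periodic: after a pre-period of length 1 it cycles with period 3.
For j ≥ 2, a[j] depends only on (j - 2) mod 3. (232 - 2) mod 3 = 2, so a[232] = a[4] = 2.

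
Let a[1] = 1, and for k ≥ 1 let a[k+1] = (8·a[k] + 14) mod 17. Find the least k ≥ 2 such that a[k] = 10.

a[1] = 1, a[2] = 5, a[3] = 3, a[4] = 4, a[5] = 12, a[6] = 8, a[7] = 10, a[8] = 9, a[9] = 1.
The sequence repeats with period 8.
The value 10 first appears (with k ≥ 2) at a[7].

7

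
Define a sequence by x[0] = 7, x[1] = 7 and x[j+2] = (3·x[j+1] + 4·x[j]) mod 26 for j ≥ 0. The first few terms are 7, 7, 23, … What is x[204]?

x[0] = 7, x[1] = 7, x[2] = 23, x[3] = 19, x[4] = 19, x[5] = 3, x[6] = 7, x[7] = 7.
Since (x[6], x[7]) = (x[0], x[1]) = (7, 7) (two consecutive terms determine the rest), the sequence is periodic with period 6.
So x[204] = x[0 + ((204-0) mod 6)] = x[0] = 7.

7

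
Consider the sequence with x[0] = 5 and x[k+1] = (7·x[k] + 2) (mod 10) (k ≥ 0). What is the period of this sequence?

Computing terms: x[0] = 5; x[1] = 7; x[2] = 1; x[3] = 9; x[4] = 5.
Since x[4] = x[0] = 5, the sequence is periodic with period 4.

4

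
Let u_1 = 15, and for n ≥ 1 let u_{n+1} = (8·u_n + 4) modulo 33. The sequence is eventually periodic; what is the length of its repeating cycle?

10

Computing terms: u_1 = 15, u_2 = 25, u_3 = 6, u_4 = 19, u_5 = 24, u_6 = 31, u_7 = 21, u_8 = 7, u_9 = 27, u_{10} = 22, u_{11} = 15.
The sequence repeats with period 10.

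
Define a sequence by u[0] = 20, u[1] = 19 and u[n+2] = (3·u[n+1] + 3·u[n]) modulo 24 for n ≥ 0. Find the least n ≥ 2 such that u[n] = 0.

3

Computing terms: u[0] = 20, u[1] = 19, u[2] = 21, u[3] = 0, u[4] = 15, u[5] = 21, u[6] = 12, u[7] = 3, u[8] = 21, u[9] = 0.
Since (u[8], u[9]) = (u[2], u[3]) = (21, 0) (two consecutive terms determine the rest), the sequence is eventually periodic: after a pre-period of length 2 it cycles with period 6.
The value 0 first appears (with n ≥ 2) at u[3].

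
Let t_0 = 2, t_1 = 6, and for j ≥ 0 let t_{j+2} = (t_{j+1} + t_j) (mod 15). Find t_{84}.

t_0 = 2, t_1 = 6, t_2 = 8, t_3 = 14, t_4 = 7, t_5 = 6, t_6 = 13, t_7 = 4, t_8 = 2, t_9 = 6.
The sequence repeats with period 8.
(84 - 0) mod 8 = 4, so t_{84} = t_4 = 7.

7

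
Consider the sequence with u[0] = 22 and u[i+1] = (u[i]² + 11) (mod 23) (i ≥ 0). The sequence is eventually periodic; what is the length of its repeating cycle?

3

We have u[0] = 22,  u[1] = 12,  u[2] = 17,  u[3] = 1,  u[4] = 12.
Since u[4] = u[1] = 12, the sequence is eventually periodic: after a pre-period of length 1 it cycles with period 3.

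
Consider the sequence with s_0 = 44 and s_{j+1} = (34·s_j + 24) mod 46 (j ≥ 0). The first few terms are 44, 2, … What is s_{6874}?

s_0 = 44, s_1 = 2, s_2 = 0, s_3 = 24, s_4 = 12, s_5 = 18, s_6 = 38, s_7 = 28, s_8 = 10, s_9 = 42, s_{10} = 26, s_{11} = 34, s_{12} = 30, s_{13} = 32, s_{14} = 8, s_{15} = 20, s_{16} = 14, s_{17} = 40, s_{18} = 4, s_{19} = 22, s_{20} = 36, s_{21} = 6, s_{22} = 44.
The sequence repeats with period 22.
(6874 - 0) mod 22 = 10, so s_{6874} = s_{10} = 26.

26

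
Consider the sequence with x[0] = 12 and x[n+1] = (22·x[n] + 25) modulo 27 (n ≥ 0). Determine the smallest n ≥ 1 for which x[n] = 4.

22

Listing terms: x[0] = 12,  x[1] = 19,  x[2] = 11,  x[3] = 24,  x[4] = 13,  x[5] = 14,  x[6] = 9,  x[7] = 7,  x[8] = 17,  x[9] = 21,  x[10] = 1,  x[11] = 20,  x[12] = 6,  x[13] = 22,  x[14] = 23,  x[15] = 18,  x[16] = 16,  x[17] = 26,  x[18] = 3,  x[19] = 10,  x[20] = 2,  x[21] = 15,  x[22] = 4,  x[23] = 5,  x[24] = 0,  x[25] = 25,  x[26] = 8,  x[27] = 12.
Since x[27] = x[0] = 12, the sequence is periodic with period 27.
The value 4 first appears (with n ≥ 1) at x[22].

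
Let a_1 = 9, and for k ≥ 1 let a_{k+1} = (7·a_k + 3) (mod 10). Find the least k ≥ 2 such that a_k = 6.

2

Computing terms: a_1 = 9; a_2 = 6; a_3 = 5; a_4 = 8; a_5 = 9.
The sequence repeats with period 4.
The value 6 first appears (with k ≥ 2) at a_2.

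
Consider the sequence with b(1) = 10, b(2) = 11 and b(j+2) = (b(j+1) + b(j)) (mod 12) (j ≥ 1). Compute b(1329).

We have b(1) = 10,  b(2) = 11,  b(3) = 9,  b(4) = 8,  b(5) = 5,  b(6) = 1,  b(7) = 6,  b(8) = 7,  b(9) = 1,  b(10) = 8,  b(11) = 9,  b(12) = 5,  b(13) = 2,  b(14) = 7,  b(15) = 9,  b(16) = 4,  b(17) = 1,  b(18) = 5,  b(19) = 6,  b(20) = 11,  b(21) = 5,  b(22) = 4,  b(23) = 9,  b(24) = 1,  b(25) = 10,  b(26) = 11.
The sequence repeats with period 24.
(1329 - 1) mod 24 = 8, so b(1329) = b(9) = 1.

1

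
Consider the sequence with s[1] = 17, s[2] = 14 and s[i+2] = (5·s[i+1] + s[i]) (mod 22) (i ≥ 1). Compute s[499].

21

s[1] = 17; s[2] = 14; s[3] = 21; s[4] = 9; s[5] = 0; s[6] = 9; s[7] = 1; s[8] = 14; s[9] = 5; s[10] = 17; s[11] = 2; s[12] = 5; s[13] = 5; s[14] = 8; s[15] = 1; s[16] = 13; s[17] = 0; s[18] = 13; s[19] = 21; s[20] = 8; s[21] = 17; s[22] = 5; s[23] = 20; s[24] = 17; s[25] = 17; s[26] = 14.
Since (s[25], s[26]) = (s[1], s[2]) = (17, 14) (two consecutive terms determine the rest), the sequence is periodic with period 24.
So s[499] = s[1 + ((499-1) mod 24)] = s[19] = 21.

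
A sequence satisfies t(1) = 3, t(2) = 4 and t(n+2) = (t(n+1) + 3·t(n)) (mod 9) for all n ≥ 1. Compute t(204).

Computing terms: t(1) = 3; t(2) = 4; t(3) = 4; t(4) = 7; t(5) = 1; t(6) = 4; t(7) = 7.
Since (t(6), t(7)) = (t(3), t(4)) = (4, 7) (two consecutive terms determine the rest), the sequence is eventually periodic: after a pre-period of length 2 it cycles with period 3.
For n ≥ 3, t(n) depends only on (n - 3) mod 3. (204 - 3) mod 3 = 0, so t(204) = t(3) = 4.

4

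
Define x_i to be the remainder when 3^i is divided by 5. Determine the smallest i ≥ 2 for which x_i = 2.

Computing terms: x_1 = 3,  x_2 = 4,  x_3 = 2,  x_4 = 1,  x_5 = 3.
Since x_5 = x_1 = 3, the sequence is periodic with period 4.
The value 2 first appears (with i ≥ 2) at x_3.

3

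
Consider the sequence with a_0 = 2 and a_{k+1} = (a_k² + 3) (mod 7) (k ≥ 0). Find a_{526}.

We have a_0 = 2, a_1 = 0, a_2 = 3, a_3 = 5, a_4 = 0.
Since a_4 = a_1 = 0, the sequence is eventually periodic: after a pre-period of length 1 it cycles with period 3.
For k ≥ 1, a_k depends only on (k - 1) mod 3. (526 - 1) mod 3 = 0, so a_{526} = a_1 = 0.

0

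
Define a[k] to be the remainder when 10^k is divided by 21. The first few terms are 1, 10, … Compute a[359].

19

Listing terms: a[0] = 1; a[1] = 10; a[2] = 16; a[3] = 13; a[4] = 4; a[5] = 19; a[6] = 1.
Since a[6] = a[0] = 1, the sequence is periodic with period 6.
So a[359] = a[0 + ((359-0) mod 6)] = a[5] = 19.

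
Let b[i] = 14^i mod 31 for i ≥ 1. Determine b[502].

Computing terms: b[1] = 14, b[2] = 10, b[3] = 16, b[4] = 7, b[5] = 5, b[6] = 8, b[7] = 19, b[8] = 18, b[9] = 4, b[10] = 25, b[11] = 9, b[12] = 2, b[13] = 28, b[14] = 20, b[15] = 1, b[16] = 14.
The sequence repeats with period 15.
So b[502] = b[1 + ((502-1) mod 15)] = b[7] = 19.

19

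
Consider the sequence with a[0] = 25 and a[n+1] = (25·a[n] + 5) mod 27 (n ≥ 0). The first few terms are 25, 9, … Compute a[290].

23

Listing terms: a[0] = 25; a[1] = 9; a[2] = 14; a[3] = 4; a[4] = 24; a[5] = 11; a[6] = 10; a[7] = 12; a[8] = 8; a[9] = 16; a[10] = 0; a[11] = 5; a[12] = 22; a[13] = 15; a[14] = 2; a[15] = 1; a[16] = 3; a[17] = 26; a[18] = 7; a[19] = 18; a[20] = 23; a[21] = 13; a[22] = 6; a[23] = 20; a[24] = 19; a[25] = 21; a[26] = 17; a[27] = 25.
Since a[27] = a[0] = 25, the sequence is periodic with period 27.
So a[290] = a[0 + ((290-0) mod 27)] = a[20] = 23.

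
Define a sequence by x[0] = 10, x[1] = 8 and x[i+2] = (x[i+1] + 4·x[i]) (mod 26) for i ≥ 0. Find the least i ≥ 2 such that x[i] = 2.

3

Listing terms: x[0] = 10; x[1] = 8; x[2] = 22; x[3] = 2; x[4] = 12; x[5] = 20; x[6] = 16; x[7] = 18; x[8] = 4; x[9] = 24; x[10] = 14; x[11] = 6; x[12] = 10; x[13] = 8.
The sequence repeats with period 12.
The value 2 first appears (with i ≥ 2) at x[3].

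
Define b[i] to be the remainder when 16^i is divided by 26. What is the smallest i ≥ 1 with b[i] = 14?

b[0] = 1, b[1] = 16, b[2] = 22, b[3] = 14, b[4] = 16.
Since b[4] = b[1] = 16, the sequence is eventually periodic: after a pre-period of length 1 it cycles with period 3.
The value 14 first appears (with i ≥ 1) at b[3].

3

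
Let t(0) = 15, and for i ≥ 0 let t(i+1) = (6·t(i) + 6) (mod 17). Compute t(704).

Listing terms: t(0) = 15,  t(1) = 11,  t(2) = 4,  t(3) = 13,  t(4) = 16,  t(5) = 0,  t(6) = 6,  t(7) = 8,  t(8) = 3,  t(9) = 7,  t(10) = 14,  t(11) = 5,  t(12) = 2,  t(13) = 1,  t(14) = 12,  t(15) = 10,  t(16) = 15.
Since t(16) = t(0) = 15, the sequence is periodic with period 16.
(704 - 0) mod 16 = 0, so t(704) = t(0) = 15.

15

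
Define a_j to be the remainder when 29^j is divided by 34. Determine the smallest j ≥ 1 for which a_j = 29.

We have a_0 = 1,  a_1 = 29,  a_2 = 25,  a_3 = 11,  a_4 = 13,  a_5 = 3,  a_6 = 19,  a_7 = 7,  a_8 = 33,  a_9 = 5,  a_{10} = 9,  a_{11} = 23,  a_{12} = 21,  a_{13} = 31,  a_{14} = 15,  a_{15} = 27,  a_{16} = 1.
The sequence repeats with period 16.
The value 29 first appears (with j ≥ 1) at a_1.

1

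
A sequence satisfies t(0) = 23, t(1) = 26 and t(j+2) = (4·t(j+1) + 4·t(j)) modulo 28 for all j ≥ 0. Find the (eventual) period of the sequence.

6

Computing terms: t(0) = 23, t(1) = 26, t(2) = 0, t(3) = 20, t(4) = 24, t(5) = 8, t(6) = 16, t(7) = 12, t(8) = 0, t(9) = 20.
Since (t(8), t(9)) = (t(2), t(3)) = (0, 20) (two consecutive terms determine the rest), the sequence is eventually periodic: after a pre-period of length 2 it cycles with period 6.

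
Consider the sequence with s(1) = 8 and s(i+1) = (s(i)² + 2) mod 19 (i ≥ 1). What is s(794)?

We have s(1) = 8; s(2) = 9; s(3) = 7; s(4) = 13; s(5) = 0; s(6) = 2; s(7) = 6; s(8) = 0.
Since s(8) = s(5) = 0, the sequence is eventually periodic: after a pre-period of length 4 it cycles with period 3.
For i ≥ 5, s(i) depends only on (i - 5) mod 3. (794 - 5) mod 3 = 0, so s(794) = s(5) = 0.

0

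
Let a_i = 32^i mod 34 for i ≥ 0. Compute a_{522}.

4

a_0 = 1, a_1 = 32, a_2 = 4, a_3 = 26, a_4 = 16, a_5 = 2, a_6 = 30, a_7 = 8, a_8 = 18, a_9 = 32.
Since a_9 = a_1 = 32, the sequence is eventually periodic: after a pre-period of length 1 it cycles with period 8.
For i ≥ 1, a_i depends only on (i - 1) mod 8. (522 - 1) mod 8 = 1, so a_{522} = a_2 = 4.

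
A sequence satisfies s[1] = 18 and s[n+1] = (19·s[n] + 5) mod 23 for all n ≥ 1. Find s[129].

22

We have s[1] = 18,  s[2] = 2,  s[3] = 20,  s[4] = 17,  s[5] = 6,  s[6] = 4,  s[7] = 12,  s[8] = 3,  s[9] = 16,  s[10] = 10,  s[11] = 11,  s[12] = 7,  s[13] = 0,  s[14] = 5,  s[15] = 8,  s[16] = 19,  s[17] = 21,  s[18] = 13,  s[19] = 22,  s[20] = 9,  s[21] = 15,  s[22] = 14,  s[23] = 18.
The sequence repeats with period 22.
So s[129] = s[1 + ((129-1) mod 22)] = s[19] = 22.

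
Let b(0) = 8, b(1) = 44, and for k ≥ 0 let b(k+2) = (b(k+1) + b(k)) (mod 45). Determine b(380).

Listing terms: b(0) = 8; b(1) = 44; b(2) = 7; b(3) = 6; b(4) = 13; b(5) = 19; b(6) = 32; b(7) = 6; b(8) = 38; b(9) = 44; b(10) = 37; b(11) = 36; b(12) = 28; b(13) = 19; b(14) = 2; b(15) = 21; b(16) = 23; b(17) = 44; b(18) = 22; b(19) = 21; b(20) = 43; b(21) = 19; b(22) = 17; b(23) = 36; b(24) = 8; b(25) = 44.
Since (b(24), b(25)) = (b(0), b(1)) = (8, 44) (two consecutive terms determine the rest), the sequence is periodic with period 24.
(380 - 0) mod 24 = 20, so b(380) = b(20) = 43.

43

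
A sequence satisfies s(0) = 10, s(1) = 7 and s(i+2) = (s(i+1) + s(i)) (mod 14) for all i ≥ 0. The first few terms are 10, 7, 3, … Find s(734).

Listing terms: s(0) = 10,  s(1) = 7,  s(2) = 3,  s(3) = 10,  s(4) = 13,  s(5) = 9,  s(6) = 8,  s(7) = 3,  s(8) = 11,  s(9) = 0,  s(10) = 11,  s(11) = 11,  s(12) = 8,  s(13) = 5,  s(14) = 13,  s(15) = 4,  s(16) = 3,  s(17) = 7,  s(18) = 10,  s(19) = 3,  s(20) = 13,  s(21) = 2,  s(22) = 1,  s(23) = 3,  s(24) = 4,  s(25) = 7,  s(26) = 11,  s(27) = 4,  s(28) = 1,  s(29) = 5,  s(30) = 6,  s(31) = 11,  s(32) = 3,  s(33) = 0,  s(34) = 3,  s(35) = 3,  s(36) = 6,  s(37) = 9,  s(38) = 1,  s(39) = 10,  s(40) = 11,  s(41) = 7,  s(42) = 4,  s(43) = 11,  s(44) = 1,  s(45) = 12,  s(46) = 13,  s(47) = 11,  s(48) = 10,  s(49) = 7.
Since (s(48), s(49)) = (s(0), s(1)) = (10, 7) (two consecutive terms determine the rest), the sequence is periodic with period 48.
So s(734) = s(0 + ((734-0) mod 48)) = s(14) = 13.

13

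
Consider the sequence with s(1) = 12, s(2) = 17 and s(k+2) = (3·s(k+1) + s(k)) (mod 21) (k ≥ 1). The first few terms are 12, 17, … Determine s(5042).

We have s(1) = 12, s(2) = 17, s(3) = 0, s(4) = 17, s(5) = 9, s(6) = 2, s(7) = 15, s(8) = 5, s(9) = 9, s(10) = 11, s(11) = 0, s(12) = 11, s(13) = 12, s(14) = 5, s(15) = 6, s(16) = 2, s(17) = 12, s(18) = 17.
Since (s(17), s(18)) = (s(1), s(2)) = (12, 17) (two consecutive terms determine the rest), the sequence is periodic with period 16.
(5042 - 1) mod 16 = 1, so s(5042) = s(2) = 17.

17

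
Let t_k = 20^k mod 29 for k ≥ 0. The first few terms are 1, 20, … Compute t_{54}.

We have t_0 = 1, t_1 = 20, t_2 = 23, t_3 = 25, t_4 = 7, t_5 = 24, t_6 = 16, t_7 = 1.
Since t_7 = t_0 = 1, the sequence is periodic with period 7.
(54 - 0) mod 7 = 5, so t_{54} = t_5 = 24.

24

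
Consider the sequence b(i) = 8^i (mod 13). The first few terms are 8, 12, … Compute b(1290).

12

Computing terms: b(1) = 8, b(2) = 12, b(3) = 5, b(4) = 1, b(5) = 8.
Since b(5) = b(1) = 8, the sequence is periodic with period 4.
So b(1290) = b(1 + ((1290-1) mod 4)) = b(2) = 12.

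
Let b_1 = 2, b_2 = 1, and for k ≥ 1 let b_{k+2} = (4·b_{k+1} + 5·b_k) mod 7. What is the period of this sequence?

6

We have b_1 = 2,  b_2 = 1,  b_3 = 0,  b_4 = 5,  b_5 = 6,  b_6 = 0,  b_7 = 2,  b_8 = 1.
The sequence repeats with period 6.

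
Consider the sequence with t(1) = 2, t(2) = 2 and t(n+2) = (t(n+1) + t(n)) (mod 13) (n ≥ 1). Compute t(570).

6

Computing terms: t(1) = 2, t(2) = 2, t(3) = 4, t(4) = 6, t(5) = 10, t(6) = 3, t(7) = 0, t(8) = 3, t(9) = 3, t(10) = 6, t(11) = 9, t(12) = 2, t(13) = 11, t(14) = 0, t(15) = 11, t(16) = 11, t(17) = 9, t(18) = 7, t(19) = 3, t(20) = 10, t(21) = 0, t(22) = 10, t(23) = 10, t(24) = 7, t(25) = 4, t(26) = 11, t(27) = 2, t(28) = 0, t(29) = 2, t(30) = 2.
The sequence repeats with period 28.
(570 - 1) mod 28 = 9, so t(570) = t(10) = 6.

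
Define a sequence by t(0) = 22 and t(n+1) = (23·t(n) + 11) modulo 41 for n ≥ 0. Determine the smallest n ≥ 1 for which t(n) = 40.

Computing terms: t(0) = 22, t(1) = 25, t(2) = 12, t(3) = 0, t(4) = 11, t(5) = 18, t(6) = 15, t(7) = 28, t(8) = 40, t(9) = 29, t(10) = 22.
Since t(10) = t(0) = 22, the sequence is periodic with period 10.
The value 40 first appears (with n ≥ 1) at t(8).

8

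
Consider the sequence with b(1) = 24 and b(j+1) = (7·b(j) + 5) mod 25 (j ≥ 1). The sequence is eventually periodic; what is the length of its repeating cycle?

4

Listing terms: b(1) = 24,  b(2) = 23,  b(3) = 16,  b(4) = 17,  b(5) = 24.
The sequence repeats with period 4.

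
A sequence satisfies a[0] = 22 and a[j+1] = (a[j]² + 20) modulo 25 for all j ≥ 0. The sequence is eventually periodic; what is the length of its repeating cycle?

4

We have a[0] = 22,  a[1] = 4,  a[2] = 11,  a[3] = 16,  a[4] = 1,  a[5] = 21,  a[6] = 11.
Since a[6] = a[2] = 11, the sequence is eventually periodic: after a pre-period of length 2 it cycles with period 4.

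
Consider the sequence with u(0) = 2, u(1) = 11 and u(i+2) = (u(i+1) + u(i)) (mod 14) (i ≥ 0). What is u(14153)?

3

We have u(0) = 2; u(1) = 11; u(2) = 13; u(3) = 10; u(4) = 9; u(5) = 5; u(6) = 0; u(7) = 5; u(8) = 5; u(9) = 10; u(10) = 1; u(11) = 11; u(12) = 12; u(13) = 9; u(14) = 7; u(15) = 2; u(16) = 9; u(17) = 11; u(18) = 6; u(19) = 3; u(20) = 9; u(21) = 12; u(22) = 7; u(23) = 5; u(24) = 12; u(25) = 3; u(26) = 1; u(27) = 4; u(28) = 5; u(29) = 9; u(30) = 0; u(31) = 9; u(32) = 9; u(33) = 4; u(34) = 13; u(35) = 3; u(36) = 2; u(37) = 5; u(38) = 7; u(39) = 12; u(40) = 5; u(41) = 3; u(42) = 8; u(43) = 11; u(44) = 5; u(45) = 2; u(46) = 7; u(47) = 9; u(48) = 2; u(49) = 11.
Since (u(48), u(49)) = (u(0), u(1)) = (2, 11) (two consecutive terms determine the rest), the sequence is periodic with period 48.
(14153 - 0) mod 48 = 41, so u(14153) = u(41) = 3.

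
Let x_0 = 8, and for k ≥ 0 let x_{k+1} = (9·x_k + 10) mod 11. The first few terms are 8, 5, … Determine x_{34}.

We have x_0 = 8; x_1 = 5; x_2 = 0; x_3 = 10; x_4 = 1; x_5 = 8.
The sequence repeats with period 5.
(34 - 0) mod 5 = 4, so x_{34} = x_4 = 1.

1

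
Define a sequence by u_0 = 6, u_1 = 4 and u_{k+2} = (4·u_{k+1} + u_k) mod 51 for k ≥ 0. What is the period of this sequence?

We have u_0 = 6, u_1 = 4, u_2 = 22, u_3 = 41, u_4 = 33, u_5 = 20, u_6 = 11, u_7 = 13, u_8 = 12, u_9 = 10, u_{10} = 1, u_{11} = 14, u_{12} = 6, u_{13} = 38, u_{14} = 5, u_{15} = 7, u_{16} = 33, u_{17} = 37, u_{18} = 28, u_{19} = 47, u_{20} = 12, u_{21} = 44, u_{22} = 35, u_{23} = 31, u_{24} = 6, u_{25} = 4.
The sequence repeats with period 24.

24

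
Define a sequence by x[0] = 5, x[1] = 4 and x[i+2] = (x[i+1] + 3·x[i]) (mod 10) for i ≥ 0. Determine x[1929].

7

Computing terms: x[0] = 5, x[1] = 4, x[2] = 9, x[3] = 1, x[4] = 8, x[5] = 1, x[6] = 5, x[7] = 8, x[8] = 3, x[9] = 7, x[10] = 6, x[11] = 7, x[12] = 5, x[13] = 6, x[14] = 1, x[15] = 9, x[16] = 2, x[17] = 9, x[18] = 5, x[19] = 2, x[20] = 7, x[21] = 3, x[22] = 4, x[23] = 3, x[24] = 5, x[25] = 4.
Since (x[24], x[25]) = (x[0], x[1]) = (5, 4) (two consecutive terms determine the rest), the sequence is periodic with period 24.
(1929 - 0) mod 24 = 9, so x[1929] = x[9] = 7.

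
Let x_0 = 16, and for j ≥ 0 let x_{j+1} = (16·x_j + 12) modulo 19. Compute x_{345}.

Listing terms: x_0 = 16, x_1 = 2, x_2 = 6, x_3 = 13, x_4 = 11, x_5 = 17, x_6 = 18, x_7 = 15, x_8 = 5, x_9 = 16.
The sequence repeats with period 9.
So x_{345} = x_{0 + ((345-0) mod 9)} = x_3 = 13.

13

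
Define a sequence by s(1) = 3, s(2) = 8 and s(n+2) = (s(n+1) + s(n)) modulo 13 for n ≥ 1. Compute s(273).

We have s(1) = 3,  s(2) = 8,  s(3) = 11,  s(4) = 6,  s(5) = 4,  s(6) = 10,  s(7) = 1,  s(8) = 11,  s(9) = 12,  s(10) = 10,  s(11) = 9,  s(12) = 6,  s(13) = 2,  s(14) = 8,  s(15) = 10,  s(16) = 5,  s(17) = 2,  s(18) = 7,  s(19) = 9,  s(20) = 3,  s(21) = 12,  s(22) = 2,  s(23) = 1,  s(24) = 3,  s(25) = 4,  s(26) = 7,  s(27) = 11,  s(28) = 5,  s(29) = 3,  s(30) = 8.
The sequence repeats with period 28.
So s(273) = s(1 + ((273-1) mod 28)) = s(21) = 12.

12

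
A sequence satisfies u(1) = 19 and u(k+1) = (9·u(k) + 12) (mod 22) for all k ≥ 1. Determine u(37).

7

u(1) = 19; u(2) = 7; u(3) = 9; u(4) = 5; u(5) = 13; u(6) = 19.
Since u(6) = u(1) = 19, the sequence is periodic with period 5.
(37 - 1) mod 5 = 1, so u(37) = u(2) = 7.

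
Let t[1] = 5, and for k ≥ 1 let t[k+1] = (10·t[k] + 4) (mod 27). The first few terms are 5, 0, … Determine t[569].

Listing terms: t[1] = 5, t[2] = 0, t[3] = 4, t[4] = 17, t[5] = 12, t[6] = 16, t[7] = 2, t[8] = 24, t[9] = 1, t[10] = 14, t[11] = 9, t[12] = 13, t[13] = 26, t[14] = 21, t[15] = 25, t[16] = 11, t[17] = 6, t[18] = 10, t[19] = 23, t[20] = 18, t[21] = 22, t[22] = 8, t[23] = 3, t[24] = 7, t[25] = 20, t[26] = 15, t[27] = 19, t[28] = 5.
Since t[28] = t[1] = 5, the sequence is periodic with period 27.
(569 - 1) mod 27 = 1, so t[569] = t[2] = 0.

0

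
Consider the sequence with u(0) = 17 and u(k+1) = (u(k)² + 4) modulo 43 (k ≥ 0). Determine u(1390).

25

We have u(0) = 17,  u(1) = 35,  u(2) = 25,  u(3) = 27,  u(4) = 2,  u(5) = 8,  u(6) = 25.
Since u(6) = u(2) = 25, the sequence is eventually periodic: after a pre-period of length 2 it cycles with period 4.
For k ≥ 2, u(k) depends only on (k - 2) mod 4. (1390 - 2) mod 4 = 0, so u(1390) = u(2) = 25.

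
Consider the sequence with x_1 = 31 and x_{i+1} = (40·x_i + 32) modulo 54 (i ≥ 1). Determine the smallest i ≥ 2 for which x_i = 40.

19

Listing terms: x_1 = 31; x_2 = 30; x_3 = 44; x_4 = 10; x_5 = 0; x_6 = 32; x_7 = 16; x_8 = 24; x_9 = 20; x_{10} = 22; x_{11} = 48; x_{12} = 8; x_{13} = 28; x_{14} = 18; x_{15} = 50; x_{16} = 34; x_{17} = 42; x_{18} = 38; x_{19} = 40; x_{20} = 12; x_{21} = 26; x_{22} = 46; x_{23} = 36; x_{24} = 14; x_{25} = 52; x_{26} = 6; x_{27} = 2; x_{28} = 4; x_{29} = 30.
Since x_{29} = x_2 = 30, the sequence is eventually periodic: after a pre-period of length 1 it cycles with period 27.
The value 40 first appears (with i ≥ 2) at x_{19}.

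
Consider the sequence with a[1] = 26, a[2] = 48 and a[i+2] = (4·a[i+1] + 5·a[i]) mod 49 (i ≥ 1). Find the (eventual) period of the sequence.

42

Computing terms: a[1] = 26, a[2] = 48, a[3] = 28, a[4] = 9, a[5] = 29, a[6] = 14, a[7] = 5, a[8] = 41, a[9] = 42, a[10] = 30, a[11] = 36, a[12] = 0, a[13] = 33, a[14] = 34, a[15] = 7, a[16] = 2, a[17] = 43, a[18] = 35, a[19] = 12, a[20] = 27, a[21] = 21, a[22] = 23, a[23] = 1, a[24] = 21, a[25] = 40, a[26] = 20, a[27] = 35, a[28] = 44, a[29] = 8, a[30] = 7, a[31] = 19, a[32] = 13, a[33] = 0, a[34] = 16, a[35] = 15, a[36] = 42, a[37] = 47, a[38] = 6, a[39] = 14, a[40] = 37, a[41] = 22, a[42] = 28, a[43] = 26, a[44] = 48.
The sequence repeats with period 42.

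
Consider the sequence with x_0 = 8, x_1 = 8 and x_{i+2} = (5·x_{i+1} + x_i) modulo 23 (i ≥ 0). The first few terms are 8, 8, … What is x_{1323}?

We have x_0 = 8,  x_1 = 8,  x_2 = 2,  x_3 = 18,  x_4 = 0,  x_5 = 18,  x_6 = 21,  x_7 = 8,  x_8 = 15,  x_9 = 14,  x_{10} = 16,  x_{11} = 2,  x_{12} = 3,  x_{13} = 17,  x_{14} = 19,  x_{15} = 20,  x_{16} = 4,  x_{17} = 17,  x_{18} = 20,  x_{19} = 2,  x_{20} = 7,  x_{21} = 14,  x_{22} = 8,  x_{23} = 8.
The sequence repeats with period 22.
(1323 - 0) mod 22 = 3, so x_{1323} = x_3 = 18.

18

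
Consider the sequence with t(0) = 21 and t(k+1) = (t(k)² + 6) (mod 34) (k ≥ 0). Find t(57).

Computing terms: t(0) = 21, t(1) = 5, t(2) = 31, t(3) = 15, t(4) = 27, t(5) = 21.
Since t(5) = t(0) = 21, the sequence is periodic with period 5.
(57 - 0) mod 5 = 2, so t(57) = t(2) = 31.

31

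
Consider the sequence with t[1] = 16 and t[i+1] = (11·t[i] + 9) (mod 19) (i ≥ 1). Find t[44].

We have t[1] = 16, t[2] = 14, t[3] = 11, t[4] = 16.
The sequence repeats with period 3.
(44 - 1) mod 3 = 1, so t[44] = t[2] = 14.

14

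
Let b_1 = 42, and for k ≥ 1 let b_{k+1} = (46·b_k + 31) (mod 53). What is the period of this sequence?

13

b_1 = 42; b_2 = 2; b_3 = 17; b_4 = 18; b_5 = 11; b_6 = 7; b_7 = 35; b_8 = 51; b_9 = 45; b_{10} = 34; b_{11} = 5; b_{12} = 49; b_{13} = 6; b_{14} = 42.
Since b_{14} = b_1 = 42, the sequence is periodic with period 13.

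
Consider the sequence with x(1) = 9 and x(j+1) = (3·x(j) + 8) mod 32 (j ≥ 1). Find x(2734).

Listing terms: x(1) = 9, x(2) = 3, x(3) = 17, x(4) = 27, x(5) = 25, x(6) = 19, x(7) = 1, x(8) = 11, x(9) = 9.
The sequence repeats with period 8.
So x(2734) = x(1 + ((2734-1) mod 8)) = x(6) = 19.

19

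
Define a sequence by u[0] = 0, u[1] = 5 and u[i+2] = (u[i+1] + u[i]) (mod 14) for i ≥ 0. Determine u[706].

5

Computing terms: u[0] = 0; u[1] = 5; u[2] = 5; u[3] = 10; u[4] = 1; u[5] = 11; u[6] = 12; u[7] = 9; u[8] = 7; u[9] = 2; u[10] = 9; u[11] = 11; u[12] = 6; u[13] = 3; u[14] = 9; u[15] = 12; u[16] = 7; u[17] = 5; u[18] = 12; u[19] = 3; u[20] = 1; u[21] = 4; u[22] = 5; u[23] = 9; u[24] = 0; u[25] = 9; u[26] = 9; u[27] = 4; u[28] = 13; u[29] = 3; u[30] = 2; u[31] = 5; u[32] = 7; u[33] = 12; u[34] = 5; u[35] = 3; u[36] = 8; u[37] = 11; u[38] = 5; u[39] = 2; u[40] = 7; u[41] = 9; u[42] = 2; u[43] = 11; u[44] = 13; u[45] = 10; u[46] = 9; u[47] = 5; u[48] = 0; u[49] = 5.
The sequence repeats with period 48.
So u[706] = u[0 + ((706-0) mod 48)] = u[34] = 5.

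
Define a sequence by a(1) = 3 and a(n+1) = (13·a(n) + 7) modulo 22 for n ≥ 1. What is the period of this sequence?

a(1) = 3,  a(2) = 2,  a(3) = 11,  a(4) = 18,  a(5) = 21,  a(6) = 16,  a(7) = 17,  a(8) = 8,  a(9) = 1,  a(10) = 20,  a(11) = 3.
The sequence repeats with period 10.

10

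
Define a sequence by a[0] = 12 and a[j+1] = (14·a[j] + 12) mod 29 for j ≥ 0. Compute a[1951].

19

Computing terms: a[0] = 12; a[1] = 6; a[2] = 9; a[3] = 22; a[4] = 1; a[5] = 26; a[6] = 28; a[7] = 27; a[8] = 13; a[9] = 20; a[10] = 2; a[11] = 11; a[12] = 21; a[13] = 16; a[14] = 4; a[15] = 10; a[16] = 7; a[17] = 23; a[18] = 15; a[19] = 19; a[20] = 17; a[21] = 18; a[22] = 3; a[23] = 25; a[24] = 14; a[25] = 5; a[26] = 24; a[27] = 0; a[28] = 12.
Since a[28] = a[0] = 12, the sequence is periodic with period 28.
(1951 - 0) mod 28 = 19, so a[1951] = a[19] = 19.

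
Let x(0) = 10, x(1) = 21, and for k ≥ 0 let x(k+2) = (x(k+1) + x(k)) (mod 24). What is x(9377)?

We have x(0) = 10; x(1) = 21; x(2) = 7; x(3) = 4; x(4) = 11; x(5) = 15; x(6) = 2; x(7) = 17; x(8) = 19; x(9) = 12; x(10) = 7; x(11) = 19; x(12) = 2; x(13) = 21; x(14) = 23; x(15) = 20; x(16) = 19; x(17) = 15; x(18) = 10; x(19) = 1; x(20) = 11; x(21) = 12; x(22) = 23; x(23) = 11; x(24) = 10; x(25) = 21.
The sequence repeats with period 24.
So x(9377) = x(0 + ((9377-0) mod 24)) = x(17) = 15.

15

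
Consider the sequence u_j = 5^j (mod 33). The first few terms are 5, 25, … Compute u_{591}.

Listing terms: u_1 = 5,  u_2 = 25,  u_3 = 26,  u_4 = 31,  u_5 = 23,  u_6 = 16,  u_7 = 14,  u_8 = 4,  u_9 = 20,  u_{10} = 1,  u_{11} = 5.
Since u_{11} = u_1 = 5, the sequence is periodic with period 10.
(591 - 1) mod 10 = 0, so u_{591} = u_1 = 5.

5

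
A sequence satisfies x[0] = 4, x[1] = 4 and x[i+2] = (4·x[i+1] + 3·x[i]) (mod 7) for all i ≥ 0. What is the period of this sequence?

21

x[0] = 4,  x[1] = 4,  x[2] = 0,  x[3] = 5,  x[4] = 6,  x[5] = 4,  x[6] = 6,  x[7] = 1,  x[8] = 1,  x[9] = 0,  x[10] = 3,  x[11] = 5,  x[12] = 1,  x[13] = 5,  x[14] = 2,  x[15] = 2,  x[16] = 0,  x[17] = 6,  x[18] = 3,  x[19] = 2,  x[20] = 3,  x[21] = 4,  x[22] = 4.
Since (x[21], x[22]) = (x[0], x[1]) = (4, 4) (two consecutive terms determine the rest), the sequence is periodic with period 21.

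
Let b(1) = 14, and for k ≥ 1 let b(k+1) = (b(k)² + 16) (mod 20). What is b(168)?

0

Listing terms: b(1) = 14, b(2) = 12, b(3) = 0, b(4) = 16, b(5) = 12.
Since b(5) = b(2) = 12, the sequence is eventually periodic: after a pre-period of length 1 it cycles with period 3.
For k ≥ 2, b(k) depends only on (k - 2) mod 3. (168 - 2) mod 3 = 1, so b(168) = b(3) = 0.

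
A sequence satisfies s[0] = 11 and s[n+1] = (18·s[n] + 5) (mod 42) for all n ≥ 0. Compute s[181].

35

s[0] = 11; s[1] = 35; s[2] = 5; s[3] = 11.
Since s[3] = s[0] = 11, the sequence is periodic with period 3.
So s[181] = s[0 + ((181-0) mod 3)] = s[1] = 35.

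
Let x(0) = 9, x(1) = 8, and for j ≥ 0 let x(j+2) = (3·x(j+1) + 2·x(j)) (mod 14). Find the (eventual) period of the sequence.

Listing terms: x(0) = 9,  x(1) = 8,  x(2) = 0,  x(3) = 2,  x(4) = 6,  x(5) = 8,  x(6) = 8,  x(7) = 12,  x(8) = 10,  x(9) = 12,  x(10) = 0,  x(11) = 10,  x(12) = 2,  x(13) = 12,  x(14) = 12,  x(15) = 4,  x(16) = 8,  x(17) = 4,  x(18) = 0,  x(19) = 8,  x(20) = 10,  x(21) = 4,  x(22) = 4,  x(23) = 6,  x(24) = 12,  x(25) = 6,  x(26) = 0,  x(27) = 12,  x(28) = 8,  x(29) = 6,  x(30) = 6,  x(31) = 2,  x(32) = 4,  x(33) = 2,  x(34) = 0,  x(35) = 4,  x(36) = 12,  x(37) = 2,  x(38) = 2,  x(39) = 10,  x(40) = 6,  x(41) = 10,  x(42) = 0,  x(43) = 6,  x(44) = 4,  x(45) = 10,  x(46) = 10,  x(47) = 8,  x(48) = 2,  x(49) = 8,  x(50) = 0.
Since (x(49), x(50)) = (x(1), x(2)) = (8, 0) (two consecutive terms determine the rest), the sequence is eventually periodic: after a pre-period of length 1 it cycles with period 48.

48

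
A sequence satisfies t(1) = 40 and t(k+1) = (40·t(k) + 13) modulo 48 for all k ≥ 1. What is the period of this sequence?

Computing terms: t(1) = 40; t(2) = 29; t(3) = 21; t(4) = 37; t(5) = 5; t(6) = 21.
Since t(6) = t(3) = 21, the sequence is eventually periodic: after a pre-period of length 2 it cycles with period 3.

3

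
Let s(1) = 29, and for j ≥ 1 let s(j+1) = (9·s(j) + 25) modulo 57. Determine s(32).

40

s(1) = 29; s(2) = 1; s(3) = 34; s(4) = 46; s(5) = 40; s(6) = 43; s(7) = 13; s(8) = 28; s(9) = 49; s(10) = 10; s(11) = 1.
Since s(11) = s(2) = 1, the sequence is eventually periodic: after a pre-period of length 1 it cycles with period 9.
For j ≥ 2, s(j) depends only on (j - 2) mod 9. (32 - 2) mod 9 = 3, so s(32) = s(5) = 40.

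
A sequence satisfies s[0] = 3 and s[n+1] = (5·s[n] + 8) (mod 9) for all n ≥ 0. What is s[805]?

5

We have s[0] = 3, s[1] = 5, s[2] = 6, s[3] = 2, s[4] = 0, s[5] = 8, s[6] = 3.
The sequence repeats with period 6.
So s[805] = s[0 + ((805-0) mod 6)] = s[1] = 5.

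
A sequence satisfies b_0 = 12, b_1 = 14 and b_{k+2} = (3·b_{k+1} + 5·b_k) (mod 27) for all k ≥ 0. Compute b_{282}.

24

Computing terms: b_0 = 12,  b_1 = 14,  b_2 = 21,  b_3 = 25,  b_4 = 18,  b_5 = 17,  b_6 = 6,  b_7 = 22,  b_8 = 15,  b_9 = 20,  b_{10} = 0,  b_{11} = 19,  b_{12} = 3,  b_{13} = 23,  b_{14} = 3,  b_{15} = 16,  b_{16} = 9,  b_{17} = 26,  b_{18} = 15,  b_{19} = 13,  b_{20} = 6,  b_{21} = 2,  b_{22} = 9,  b_{23} = 10,  b_{24} = 21,  b_{25} = 5,  b_{26} = 12,  b_{27} = 7,  b_{28} = 0,  b_{29} = 8,  b_{30} = 24,  b_{31} = 4,  b_{32} = 24,  b_{33} = 11,  b_{34} = 18,  b_{35} = 1,  b_{36} = 12,  b_{37} = 14.
The sequence repeats with period 36.
So b_{282} = b_{0 + ((282-0) mod 36)} = b_{30} = 24.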